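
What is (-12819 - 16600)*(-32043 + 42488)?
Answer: -307281455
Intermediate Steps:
(-12819 - 16600)*(-32043 + 42488) = -29419*10445 = -307281455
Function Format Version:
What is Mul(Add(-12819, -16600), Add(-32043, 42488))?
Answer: -307281455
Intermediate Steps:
Mul(Add(-12819, -16600), Add(-32043, 42488)) = Mul(-29419, 10445) = -307281455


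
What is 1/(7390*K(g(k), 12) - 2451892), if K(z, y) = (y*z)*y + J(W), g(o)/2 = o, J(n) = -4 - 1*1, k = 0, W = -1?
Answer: -1/2488842 ≈ -4.0179e-7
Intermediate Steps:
J(n) = -5 (J(n) = -4 - 1 = -5)
g(o) = 2*o
K(z, y) = -5 + z*y² (K(z, y) = (y*z)*y - 5 = z*y² - 5 = -5 + z*y²)
1/(7390*K(g(k), 12) - 2451892) = 1/(7390*(-5 + (2*0)*12²) - 2451892) = 1/(7390*(-5 + 0*144) - 2451892) = 1/(7390*(-5 + 0) - 2451892) = 1/(7390*(-5) - 2451892) = 1/(-36950 - 2451892) = 1/(-2488842) = -1/2488842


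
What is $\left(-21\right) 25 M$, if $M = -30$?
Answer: $15750$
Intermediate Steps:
$\left(-21\right) 25 M = \left(-21\right) 25 \left(-30\right) = \left(-525\right) \left(-30\right) = 15750$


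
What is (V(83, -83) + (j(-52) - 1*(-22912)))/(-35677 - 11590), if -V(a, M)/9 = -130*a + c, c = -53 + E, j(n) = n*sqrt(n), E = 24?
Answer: -120283/47267 + 104*I*sqrt(13)/47267 ≈ -2.5448 + 0.0079332*I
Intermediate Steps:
j(n) = n**(3/2)
c = -29 (c = -53 + 24 = -29)
V(a, M) = 261 + 1170*a (V(a, M) = -9*(-130*a - 29) = -9*(-29 - 130*a) = 261 + 1170*a)
(V(83, -83) + (j(-52) - 1*(-22912)))/(-35677 - 11590) = ((261 + 1170*83) + ((-52)**(3/2) - 1*(-22912)))/(-35677 - 11590) = ((261 + 97110) + (-104*I*sqrt(13) + 22912))/(-47267) = (97371 + (22912 - 104*I*sqrt(13)))*(-1/47267) = (120283 - 104*I*sqrt(13))*(-1/47267) = -120283/47267 + 104*I*sqrt(13)/47267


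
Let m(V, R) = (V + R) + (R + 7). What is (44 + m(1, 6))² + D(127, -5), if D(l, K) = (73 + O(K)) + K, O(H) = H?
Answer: 4159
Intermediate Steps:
m(V, R) = 7 + V + 2*R (m(V, R) = (R + V) + (7 + R) = 7 + V + 2*R)
D(l, K) = 73 + 2*K (D(l, K) = (73 + K) + K = 73 + 2*K)
(44 + m(1, 6))² + D(127, -5) = (44 + (7 + 1 + 2*6))² + (73 + 2*(-5)) = (44 + (7 + 1 + 12))² + (73 - 10) = (44 + 20)² + 63 = 64² + 63 = 4096 + 63 = 4159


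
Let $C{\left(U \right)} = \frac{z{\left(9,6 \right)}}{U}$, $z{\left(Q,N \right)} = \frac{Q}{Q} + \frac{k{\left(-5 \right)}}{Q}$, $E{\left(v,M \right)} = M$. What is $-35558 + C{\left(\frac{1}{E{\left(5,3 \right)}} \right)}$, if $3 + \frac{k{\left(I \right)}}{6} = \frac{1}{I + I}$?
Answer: $- \frac{177806}{5} \approx -35561.0$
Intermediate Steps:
$k{\left(I \right)} = -18 + \frac{3}{I}$ ($k{\left(I \right)} = -18 + \frac{6}{I + I} = -18 + \frac{6}{2 I} = -18 + 6 \frac{1}{2 I} = -18 + \frac{3}{I}$)
$z{\left(Q,N \right)} = 1 - \frac{93}{5 Q}$ ($z{\left(Q,N \right)} = \frac{Q}{Q} + \frac{-18 + \frac{3}{-5}}{Q} = 1 + \frac{-18 + 3 \left(- \frac{1}{5}\right)}{Q} = 1 + \frac{-18 - \frac{3}{5}}{Q} = 1 - \frac{93}{5 Q}$)
$C{\left(U \right)} = - \frac{16}{15 U}$ ($C{\left(U \right)} = \frac{\frac{1}{9} \left(- \frac{93}{5} + 9\right)}{U} = \frac{\frac{1}{9} \left(- \frac{48}{5}\right)}{U} = - \frac{16}{15 U}$)
$-35558 + C{\left(\frac{1}{E{\left(5,3 \right)}} \right)} = -35558 - \frac{16}{15 \cdot \frac{1}{3}} = -35558 - \frac{16 \frac{1}{\frac{1}{3}}}{15} = -35558 - \frac{16}{5} = - \frac{177806}{5}$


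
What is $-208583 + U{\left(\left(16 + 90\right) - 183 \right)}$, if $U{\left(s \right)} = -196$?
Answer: $-208779$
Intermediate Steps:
$-208583 + U{\left(\left(16 + 90\right) - 183 \right)} = -208583 - 196 = -208779$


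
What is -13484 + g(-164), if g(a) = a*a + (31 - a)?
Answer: 13607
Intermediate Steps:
g(a) = 31 + a**2 - a (g(a) = a**2 + (31 - a) = 31 + a**2 - a)
-13484 + g(-164) = -13484 + (31 + (-164)**2 - 1*(-164)) = -13484 + (31 + 26896 + 164) = -13484 + 27091 = 13607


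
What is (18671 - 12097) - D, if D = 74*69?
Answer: 1468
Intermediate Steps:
D = 5106
(18671 - 12097) - D = (18671 - 12097) - 1*5106 = 6574 - 5106 = 1468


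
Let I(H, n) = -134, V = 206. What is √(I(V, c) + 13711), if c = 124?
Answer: √13577 ≈ 116.52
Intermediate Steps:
√(I(V, c) + 13711) = √(-134 + 13711) = √13577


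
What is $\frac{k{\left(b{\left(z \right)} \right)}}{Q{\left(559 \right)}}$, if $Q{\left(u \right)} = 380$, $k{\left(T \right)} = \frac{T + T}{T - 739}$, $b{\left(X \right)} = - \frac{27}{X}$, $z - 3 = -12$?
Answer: $- \frac{3}{139840} \approx -2.1453 \cdot 10^{-5}$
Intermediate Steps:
$z = -9$ ($z = 3 - 12 = -9$)
$k{\left(T \right)} = \frac{2 T}{-739 + T}$
$\frac{k{\left(b{\left(z \right)} \right)}}{Q{\left(559 \right)}} = \frac{2 \left(- \frac{27}{-9}\right) \frac{1}{-739 - \frac{27}{-9}}}{380} = \frac{2 \left(\left(-27\right) \left(- \frac{1}{9}\right)\right)}{-739 - -3} \cdot \frac{1}{380} = 2 \cdot 3 \frac{1}{-739 + 3} \cdot \frac{1}{380} = 2 \cdot 3 \frac{1}{-736} \cdot \frac{1}{380} = 2 \cdot 3 \left(- \frac{1}{736}\right) \frac{1}{380} = \left(- \frac{3}{368}\right) \frac{1}{380} = - \frac{3}{139840}$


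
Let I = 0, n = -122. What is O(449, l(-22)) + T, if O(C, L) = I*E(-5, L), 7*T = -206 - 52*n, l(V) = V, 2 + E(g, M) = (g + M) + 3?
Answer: 6138/7 ≈ 876.86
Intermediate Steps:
E(g, M) = 1 + M + g (E(g, M) = -2 + ((g + M) + 3) = -2 + ((M + g) + 3) = -2 + (3 + M + g) = 1 + M + g)
T = 6138/7 (T = (-206 - 52*(-122))/7 = (-206 + 6344)/7 = (⅐)*6138 = 6138/7 ≈ 876.86)
O(C, L) = 0 (O(C, L) = 0*(1 + L - 5) = 0*(-4 + L) = 0)
O(449, l(-22)) + T = 0 + 6138/7 = 6138/7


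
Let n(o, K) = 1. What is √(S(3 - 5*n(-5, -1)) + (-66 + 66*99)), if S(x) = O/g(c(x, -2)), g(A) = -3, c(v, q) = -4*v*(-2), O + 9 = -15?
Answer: 2*√1619 ≈ 80.474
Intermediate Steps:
O = -24 (O = -9 - 15 = -24)
c(v, q) = 8*v
S(x) = 8 (S(x) = -24/(-3) = -24*(-⅓) = 8)
√(S(3 - 5*n(-5, -1)) + (-66 + 66*99)) = √(8 + (-66 + 66*99)) = √(8 + (-66 + 6534)) = √(8 + 6468) = √6476 = 2*√1619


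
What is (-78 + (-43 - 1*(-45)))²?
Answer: 5776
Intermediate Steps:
(-78 + (-43 - 1*(-45)))² = (-78 + (-43 + 45))² = (-78 + 2)² = (-76)² = 5776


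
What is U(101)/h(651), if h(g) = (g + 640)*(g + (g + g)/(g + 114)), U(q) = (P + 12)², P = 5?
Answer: 73695/214872749 ≈ 0.00034297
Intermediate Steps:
U(q) = 289 (U(q) = (5 + 12)² = 17² = 289)
h(g) = (640 + g)*(g + 2*g/(114 + g)) (h(g) = (640 + g)*(g + (2*g)/(114 + g)) = (640 + g)*(g + 2*g/(114 + g)))
U(101)/h(651) = 289/((651*(74240 + 651² + 756*651)/(114 + 651))) = 289/((651*(74240 + 423801 + 492156)/765)) = 289/((651*(1/765)*990197)) = 289/(214872749/255) = 289*(255/214872749) = 73695/214872749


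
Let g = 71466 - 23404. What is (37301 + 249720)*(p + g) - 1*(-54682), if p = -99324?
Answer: -14713215820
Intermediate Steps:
g = 48062
(37301 + 249720)*(p + g) - 1*(-54682) = (37301 + 249720)*(-99324 + 48062) - 1*(-54682) = 287021*(-51262) + 54682 = -14713270502 + 54682 = -14713215820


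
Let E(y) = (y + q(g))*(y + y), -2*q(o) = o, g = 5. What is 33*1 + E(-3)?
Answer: 66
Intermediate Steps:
q(o) = -o/2
E(y) = 2*y*(-5/2 + y) (E(y) = (y - 1/2*5)*(y + y) = (y - 5/2)*(2*y) = (-5/2 + y)*(2*y) = 2*y*(-5/2 + y))
33*1 + E(-3) = 33*1 - 3*(-5 + 2*(-3)) = 33 - 3*(-5 - 6) = 33 - 3*(-11) = 33 + 33 = 66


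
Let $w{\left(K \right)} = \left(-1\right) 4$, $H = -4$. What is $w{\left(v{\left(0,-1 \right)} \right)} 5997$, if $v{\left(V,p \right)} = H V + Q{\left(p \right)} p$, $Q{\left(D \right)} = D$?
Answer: $-23988$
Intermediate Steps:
$v{\left(V,p \right)} = p^{2} - 4 V$ ($v{\left(V,p \right)} = - 4 V + p p = - 4 V + p^{2} = p^{2} - 4 V$)
$w{\left(K \right)} = -4$
$w{\left(v{\left(0,-1 \right)} \right)} 5997 = \left(-4\right) 5997 = -23988$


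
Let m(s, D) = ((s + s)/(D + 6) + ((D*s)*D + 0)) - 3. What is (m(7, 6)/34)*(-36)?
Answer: -4503/17 ≈ -264.88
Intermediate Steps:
m(s, D) = -3 + s*D**2 + 2*s/(6 + D) (m(s, D) = ((2*s)/(6 + D) + (s*D**2 + 0)) - 3 = (2*s/(6 + D) + s*D**2) - 3 = (s*D**2 + 2*s/(6 + D)) - 3 = -3 + s*D**2 + 2*s/(6 + D))
(m(7, 6)/34)*(-36) = (((-18 - 3*6 + 2*7 + 7*6**3 + 6*7*6**2)/(6 + 6))/34)*(-36) = (((-18 - 18 + 14 + 7*216 + 6*7*36)/12)/34)*(-36) = (((-18 - 18 + 14 + 1512 + 1512)/12)/34)*(-36) = (((1/12)*3002)/34)*(-36) = ((1/34)*(1501/6))*(-36) = (1501/204)*(-36) = -4503/17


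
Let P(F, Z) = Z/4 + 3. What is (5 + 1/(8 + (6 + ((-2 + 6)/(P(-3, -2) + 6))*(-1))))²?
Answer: 1361889/52900 ≈ 25.745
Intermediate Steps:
P(F, Z) = 3 + Z/4 (P(F, Z) = Z/4 + 3 = 3 + Z/4)
(5 + 1/(8 + (6 + ((-2 + 6)/(P(-3, -2) + 6))*(-1))))² = (5 + 1/(8 + (6 + ((-2 + 6)/((3 + (¼)*(-2)) + 6))*(-1))))² = (5 + 1/(8 + (6 + (4/((3 - ½) + 6))*(-1))))² = (5 + 1/(8 + (6 + (4/(5/2 + 6))*(-1))))² = (5 + 1/(8 + (6 + (4/(17/2))*(-1))))² = (5 + 1/(8 + (6 + (4*(2/17))*(-1))))² = (5 + 1/(8 + (6 + (8/17)*(-1))))² = (5 + 1/(8 + (6 - 8/17)))² = (5 + 1/(8 + 94/17))² = (5 + 1/(230/17))² = (5 + 17/230)² = (1167/230)² = 1361889/52900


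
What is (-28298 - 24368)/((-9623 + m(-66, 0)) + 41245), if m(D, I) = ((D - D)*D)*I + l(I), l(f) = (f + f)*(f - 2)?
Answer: -26333/15811 ≈ -1.6655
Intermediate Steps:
l(f) = 2*f*(-2 + f) (l(f) = (2*f)*(-2 + f) = 2*f*(-2 + f))
m(D, I) = 2*I*(-2 + I) (m(D, I) = ((D - D)*D)*I + 2*I*(-2 + I) = (0*D)*I + 2*I*(-2 + I) = 0*I + 2*I*(-2 + I) = 0 + 2*I*(-2 + I) = 2*I*(-2 + I))
(-28298 - 24368)/((-9623 + m(-66, 0)) + 41245) = (-28298 - 24368)/((-9623 + 2*0*(-2 + 0)) + 41245) = -52666/((-9623 + 2*0*(-2)) + 41245) = -52666/((-9623 + 0) + 41245) = -52666/(-9623 + 41245) = -52666/31622 = -52666*1/31622 = -26333/15811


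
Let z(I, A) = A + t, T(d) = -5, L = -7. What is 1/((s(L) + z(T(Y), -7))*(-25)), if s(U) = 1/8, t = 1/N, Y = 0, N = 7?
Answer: 56/9425 ≈ 0.0059416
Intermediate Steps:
t = ⅐ (t = 1/7 = ⅐ ≈ 0.14286)
z(I, A) = ⅐ + A (z(I, A) = A + ⅐ = ⅐ + A)
s(U) = ⅛
1/((s(L) + z(T(Y), -7))*(-25)) = 1/((⅛ + (⅐ - 7))*(-25)) = 1/((⅛ - 48/7)*(-25)) = 1/(-377/56*(-25)) = 1/(9425/56) = 56/9425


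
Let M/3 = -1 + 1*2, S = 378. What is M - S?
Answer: -375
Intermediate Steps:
M = 3 (M = 3*(-1 + 1*2) = 3*(-1 + 2) = 3*1 = 3)
M - S = 3 - 1*378 = 3 - 378 = -375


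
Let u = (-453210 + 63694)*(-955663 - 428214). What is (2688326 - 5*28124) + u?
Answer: 539044781238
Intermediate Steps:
u = 539042233532 (u = -389516*(-1383877) = 539042233532)
(2688326 - 5*28124) + u = (2688326 - 5*28124) + 539042233532 = (2688326 - 140620) + 539042233532 = 2547706 + 539042233532 = 539044781238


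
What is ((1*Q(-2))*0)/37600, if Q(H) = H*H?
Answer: 0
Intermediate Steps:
Q(H) = H²
((1*Q(-2))*0)/37600 = ((1*(-2)²)*0)/37600 = ((1*4)*0)*(1/37600) = (4*0)*(1/37600) = 0*(1/37600) = 0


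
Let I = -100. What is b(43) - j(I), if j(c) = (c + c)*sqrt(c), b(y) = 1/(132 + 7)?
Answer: 1/139 + 2000*I ≈ 0.0071942 + 2000.0*I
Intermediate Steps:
b(y) = 1/139
j(c) = 2*c**(3/2) (j(c) = (2*c)*sqrt(c) = 2*c**(3/2))
b(43) - j(I) = 1/139 - 2*(-100)**(3/2) = 1/139 - 2*(-1000*I) = 1/139 - (-2000)*I = 1/139 + 2000*I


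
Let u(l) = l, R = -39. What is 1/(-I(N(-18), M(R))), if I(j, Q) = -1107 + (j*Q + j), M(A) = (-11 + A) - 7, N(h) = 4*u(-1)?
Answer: 1/883 ≈ 0.0011325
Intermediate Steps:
N(h) = -4 (N(h) = 4*(-1) = -4)
M(A) = -18 + A
I(j, Q) = -1107 + j + Q*j (I(j, Q) = -1107 + (Q*j + j) = -1107 + (j + Q*j) = -1107 + j + Q*j)
1/(-I(N(-18), M(R))) = 1/(-(-1107 - 4 + (-18 - 39)*(-4))) = 1/(-(-1107 - 4 - 57*(-4))) = 1/(-(-1107 - 4 + 228)) = 1/(-1*(-883)) = 1/883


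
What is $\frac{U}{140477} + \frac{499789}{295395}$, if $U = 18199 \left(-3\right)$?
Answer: $\frac{54081178538}{41496203415} \approx 1.3033$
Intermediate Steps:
$U = -54597$
$\frac{U}{140477} + \frac{499789}{295395} = - \frac{54597}{140477} + \frac{499789}{295395} = \frac{54081178538}{41496203415}$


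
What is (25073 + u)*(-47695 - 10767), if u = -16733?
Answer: -487573080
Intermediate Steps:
(25073 + u)*(-47695 - 10767) = (25073 - 16733)*(-47695 - 10767) = 8340*(-58462) = -487573080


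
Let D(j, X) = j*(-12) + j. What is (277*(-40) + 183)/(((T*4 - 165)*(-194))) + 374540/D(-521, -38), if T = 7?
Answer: 9892073413/152318518 ≈ 64.943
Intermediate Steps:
D(j, X) = -11*j (D(j, X) = -12*j + j = -11*j)
(277*(-40) + 183)/(((T*4 - 165)*(-194))) + 374540/D(-521, -38) = (277*(-40) + 183)/(((7*4 - 165)*(-194))) + 374540/((-11*(-521))) = (-11080 + 183)/(((28 - 165)*(-194))) + 374540/5731 = -10897/((-137*(-194))) + 374540*(1/5731) = -10897/26578 + 374540/5731 = 9892073413/152318518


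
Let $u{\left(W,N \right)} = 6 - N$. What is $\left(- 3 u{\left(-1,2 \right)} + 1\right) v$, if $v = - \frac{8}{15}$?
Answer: $\frac{88}{15} \approx 5.8667$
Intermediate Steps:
$v = - \frac{8}{15}$ ($v = \left(-8\right) \frac{1}{15} = - \frac{8}{15} \approx -0.53333$)
$\left(- 3 u{\left(-1,2 \right)} + 1\right) v = \left(- 3 \left(6 - 2\right) + 1\right) \left(- \frac{8}{15}\right) = \left(\left(-3\right) 4 + 1\right) \left(- \frac{8}{15}\right) = \left(-12 + 1\right) \left(- \frac{8}{15}\right) = \left(-11\right) \left(- \frac{8}{15}\right) = \frac{88}{15}$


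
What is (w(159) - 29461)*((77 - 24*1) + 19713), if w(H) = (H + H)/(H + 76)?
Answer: -136840354022/235 ≈ -5.8230e+8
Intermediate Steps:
w(H) = 2*H/(76 + H) (w(H) = (2*H)/(76 + H) = 2*H/(76 + H))
(w(159) - 29461)*((77 - 24*1) + 19713) = (2*159/(76 + 159) - 29461)*((77 - 24*1) + 19713) = (2*159/235 - 29461)*((77 - 24) + 19713) = (2*159*(1/235) - 29461)*(53 + 19713) = (318/235 - 29461)*19766 = -6923017/235*19766 = -136840354022/235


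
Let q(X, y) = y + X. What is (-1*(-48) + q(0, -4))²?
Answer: 1936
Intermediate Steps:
q(X, y) = X + y
(-1*(-48) + q(0, -4))² = (-1*(-48) + (0 - 4))² = (48 - 4)² = 44² = 1936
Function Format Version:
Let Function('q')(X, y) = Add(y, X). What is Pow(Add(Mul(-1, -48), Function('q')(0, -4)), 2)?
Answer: 1936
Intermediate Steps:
Function('q')(X, y) = Add(X, y)
Pow(Add(Mul(-1, -48), Function('q')(0, -4)), 2) = Pow(Add(Mul(-1, -48), Add(0, -4)), 2) = Pow(Add(48, -4), 2) = Pow(44, 2) = 1936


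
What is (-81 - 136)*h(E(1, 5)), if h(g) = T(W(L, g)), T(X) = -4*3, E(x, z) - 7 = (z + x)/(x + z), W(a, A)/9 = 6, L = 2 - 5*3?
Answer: 2604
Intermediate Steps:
L = -13 (L = 2 - 15 = -13)
W(a, A) = 54 (W(a, A) = 9*6 = 54)
E(x, z) = 8 (E(x, z) = 7 + (z + x)/(x + z) = 7 + (x + z)/(x + z) = 7 + 1 = 8)
T(X) = -12
h(g) = -12
(-81 - 136)*h(E(1, 5)) = (-81 - 136)*(-12) = -217*(-12) = 2604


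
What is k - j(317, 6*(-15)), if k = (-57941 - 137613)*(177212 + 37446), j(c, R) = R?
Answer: -41977230442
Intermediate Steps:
k = -41977230532 (k = -195554*214658 = -41977230532)
k - j(317, 6*(-15)) = -41977230532 - 6*(-15) = -41977230532 - 1*(-90) = -41977230532 + 90 = -41977230442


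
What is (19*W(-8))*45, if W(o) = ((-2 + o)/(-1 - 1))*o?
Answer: -34200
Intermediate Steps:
W(o) = o*(1 - o/2) (W(o) = ((-2 + o)/(-2))*o = ((-2 + o)*(-½))*o = (1 - o/2)*o = o*(1 - o/2))
(19*W(-8))*45 = (19*((½)*(-8)*(2 - 1*(-8))))*45 = (19*((½)*(-8)*(2 + 8)))*45 = (19*((½)*(-8)*10))*45 = (19*(-40))*45 = -760*45 = -34200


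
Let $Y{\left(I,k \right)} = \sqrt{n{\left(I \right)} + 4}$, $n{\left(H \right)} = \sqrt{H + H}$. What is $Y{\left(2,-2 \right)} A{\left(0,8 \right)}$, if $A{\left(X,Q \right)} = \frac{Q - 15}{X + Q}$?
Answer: $- \frac{7 \sqrt{6}}{8} \approx -2.1433$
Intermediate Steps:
$n{\left(H \right)} = \sqrt{2} \sqrt{H}$ ($n{\left(H \right)} = \sqrt{2 H} = \sqrt{2} \sqrt{H}$)
$A{\left(X,Q \right)} = \frac{-15 + Q}{Q + X}$
$Y{\left(I,k \right)} = \sqrt{4 + \sqrt{2} \sqrt{I}}$ ($Y{\left(I,k \right)} = \sqrt{\sqrt{2} \sqrt{I} + 4} = \sqrt{4 + \sqrt{2} \sqrt{I}}$)
$Y{\left(2,-2 \right)} A{\left(0,8 \right)} = \sqrt{4 + \sqrt{2} \sqrt{2}} \frac{-15 + 8}{8 + 0} = \sqrt{4 + 2} \cdot \frac{1}{8} \left(-7\right) = \sqrt{6} \cdot \frac{1}{8} \left(-7\right) = \sqrt{6} \left(- \frac{7}{8}\right) = - \frac{7 \sqrt{6}}{8}$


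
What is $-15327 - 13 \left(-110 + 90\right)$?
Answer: $-15067$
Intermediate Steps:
$-15327 - 13 \left(-110 + 90\right) = -15327 - -260 = -15327 + 260 = -15067$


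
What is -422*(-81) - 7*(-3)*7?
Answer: 34329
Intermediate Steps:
-422*(-81) - 7*(-3)*7 = 34182 + 21*7 = 34182 + 147 = 34329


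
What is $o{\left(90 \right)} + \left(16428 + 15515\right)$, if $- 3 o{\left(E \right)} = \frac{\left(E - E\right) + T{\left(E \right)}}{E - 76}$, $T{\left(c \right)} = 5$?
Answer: $\frac{1341601}{42} \approx 31943.0$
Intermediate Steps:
$o{\left(E \right)} = - \frac{5}{3 \left(-76 + E\right)}$ ($o{\left(E \right)} = - \frac{\left(\left(E - E\right) + 5\right) \frac{1}{E - 76}}{3} = - \frac{\left(0 + 5\right) \frac{1}{-76 + E}}{3} = - \frac{5 \frac{1}{-76 + E}}{3} = - \frac{5}{3 \left(-76 + E\right)}$)
$o{\left(90 \right)} + \left(16428 + 15515\right) = - \frac{5}{-228 + 3 \cdot 90} + \left(16428 + 15515\right) = - \frac{5}{-228 + 270} + 31943 = - \frac{5}{42} + 31943 = \frac{1341601}{42}$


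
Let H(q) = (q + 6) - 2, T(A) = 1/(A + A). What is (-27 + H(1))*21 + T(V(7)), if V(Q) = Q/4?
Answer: -3232/7 ≈ -461.71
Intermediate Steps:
V(Q) = Q/4 (V(Q) = Q*(¼) = Q/4)
T(A) = 1/(2*A)
H(q) = 4 + q (H(q) = (6 + q) - 2 = 4 + q)
(-27 + H(1))*21 + T(V(7)) = (-27 + (4 + 1))*21 + 1/(2*(((¼)*7))) = (-27 + 5)*21 + 1/(2*(7/4)) = -22*21 + (½)*(4/7) = -462 + 2/7 = -3232/7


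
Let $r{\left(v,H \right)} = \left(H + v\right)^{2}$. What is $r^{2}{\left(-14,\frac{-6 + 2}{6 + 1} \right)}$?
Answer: $\frac{108243216}{2401} \approx 45083.0$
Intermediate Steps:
$r^{2}{\left(-14,\frac{-6 + 2}{6 + 1} \right)} = \left(\left(\frac{-6 + 2}{6 + 1} - 14\right)^{2}\right)^{2} = \left(\left(- \frac{4}{7} - 14\right)^{2}\right)^{2} = \left(\left(- \frac{102}{7}\right)^{2}\right)^{2} = \left(\frac{10404}{49}\right)^{2} = \frac{108243216}{2401}$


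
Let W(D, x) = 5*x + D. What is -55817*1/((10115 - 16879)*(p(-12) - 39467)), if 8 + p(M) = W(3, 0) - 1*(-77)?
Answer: -55817/266467780 ≈ -0.00020947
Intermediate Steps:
W(D, x) = D + 5*x
p(M) = 72 (p(M) = -8 + ((3 + 5*0) - 1*(-77)) = -8 + ((3 + 0) + 77) = -8 + (3 + 77) = -8 + 80 = 72)
-55817*1/((10115 - 16879)*(p(-12) - 39467)) = -55817*1/((72 - 39467)*(10115 - 16879)) = -55817/((-39395*(-6764))) = -55817/266467780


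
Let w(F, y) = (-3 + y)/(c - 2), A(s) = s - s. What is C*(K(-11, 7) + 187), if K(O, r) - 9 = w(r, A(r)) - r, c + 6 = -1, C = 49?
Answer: 27832/3 ≈ 9277.3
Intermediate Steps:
c = -7 (c = -6 - 1 = -7)
A(s) = 0
w(F, y) = ⅓ - y/9 (w(F, y) = (-3 + y)/(-7 - 2) = (-3 + y)/(-9) = (-3 + y)*(-⅑) = ⅓ - y/9)
K(O, r) = 28/3 - r (K(O, r) = 9 + ((⅓ - ⅑*0) - r) = 9 + ((⅓ + 0) - r) = 9 + (⅓ - r) = 28/3 - r)
C*(K(-11, 7) + 187) = 49*((28/3 - 1*7) + 187) = 49*((28/3 - 7) + 187) = 49*(7/3 + 187) = 49*(568/3) = 27832/3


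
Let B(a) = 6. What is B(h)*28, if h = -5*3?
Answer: 168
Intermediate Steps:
h = -15
B(h)*28 = 6*28 = 168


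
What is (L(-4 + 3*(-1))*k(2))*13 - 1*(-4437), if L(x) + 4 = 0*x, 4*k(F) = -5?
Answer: 4502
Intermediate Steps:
k(F) = -5/4 (k(F) = (¼)*(-5) = -5/4)
L(x) = -4 (L(x) = -4 + 0*x = -4 + 0 = -4)
(L(-4 + 3*(-1))*k(2))*13 - 1*(-4437) = -4*(-5/4)*13 - 1*(-4437) = 5*13 + 4437 = 65 + 4437 = 4502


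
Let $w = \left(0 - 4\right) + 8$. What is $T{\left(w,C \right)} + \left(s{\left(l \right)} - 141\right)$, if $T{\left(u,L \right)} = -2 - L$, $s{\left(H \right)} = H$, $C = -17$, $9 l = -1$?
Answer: $- \frac{1135}{9} \approx -126.11$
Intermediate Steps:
$l = - \frac{1}{9}$ ($l = \frac{1}{9} \left(-1\right) = - \frac{1}{9} \approx -0.11111$)
$w = 4$ ($w = -4 + 8 = 4$)
$T{\left(w,C \right)} + \left(s{\left(l \right)} - 141\right) = \left(-2 - -17\right) - \frac{1270}{9} = \left(-2 + 17\right) - \frac{1270}{9} = 15 - \frac{1270}{9} = - \frac{1135}{9}$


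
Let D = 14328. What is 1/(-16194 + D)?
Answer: -1/1866 ≈ -0.00053591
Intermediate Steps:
1/(-16194 + D) = 1/(-16194 + 14328) = 1/(-1866) = -1/1866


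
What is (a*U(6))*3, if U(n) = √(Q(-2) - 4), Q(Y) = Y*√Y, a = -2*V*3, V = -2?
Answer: 36*√(-4 - 2*I*√2) ≈ 24.136 - 75.938*I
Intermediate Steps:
a = 12 (a = -2*(-2)*3 = 4*3 = 12)
Q(Y) = Y^(3/2)
U(n) = √(-4 - 2*I*√2) (U(n) = √((-2)^(3/2) - 4) = √(-2*I*√2 - 4) = √(-4 - 2*I*√2))
(a*U(6))*3 = (12*√(-4 - 2*I*√2))*3 = 36*√(-4 - 2*I*√2)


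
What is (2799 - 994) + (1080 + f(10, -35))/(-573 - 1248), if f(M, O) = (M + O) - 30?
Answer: 3285880/1821 ≈ 1804.4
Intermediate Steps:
f(M, O) = -30 + M + O
(2799 - 994) + (1080 + f(10, -35))/(-573 - 1248) = (2799 - 994) + (1080 + (-30 + 10 - 35))/(-573 - 1248) = 1805 + (1080 - 55)/(-1821) = 1805 + 1025*(-1/1821) = 1805 - 1025/1821 = 3285880/1821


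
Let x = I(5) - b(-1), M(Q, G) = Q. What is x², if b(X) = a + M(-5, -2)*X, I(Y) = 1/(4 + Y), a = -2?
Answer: 676/81 ≈ 8.3457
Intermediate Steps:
b(X) = -2 - 5*X
x = -26/9 (x = 1/(4 + 5) - (-2 - 5*(-1)) = 1/9 - (-2 + 5) = ⅑ - 1*3 = ⅑ - 3 = -26/9 ≈ -2.8889)
x² = (-26/9)² = 676/81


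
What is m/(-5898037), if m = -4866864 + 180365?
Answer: 4686499/5898037 ≈ 0.79459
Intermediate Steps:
m = -4686499
m/(-5898037) = -4686499/(-5898037) = -4686499*(-1/5898037) = 4686499/5898037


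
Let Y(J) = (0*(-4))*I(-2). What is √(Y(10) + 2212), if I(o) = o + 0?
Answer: 2*√553 ≈ 47.032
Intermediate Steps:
I(o) = o
Y(J) = 0 (Y(J) = (0*(-4))*(-2) = 0*(-2) = 0)
√(Y(10) + 2212) = √(0 + 2212) = √2212 = 2*√553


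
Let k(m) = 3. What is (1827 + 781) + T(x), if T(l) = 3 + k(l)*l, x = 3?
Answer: 2620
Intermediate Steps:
T(l) = 3 + 3*l
(1827 + 781) + T(x) = (1827 + 781) + (3 + 3*3) = 2608 + (3 + 9) = 2608 + 12 = 2620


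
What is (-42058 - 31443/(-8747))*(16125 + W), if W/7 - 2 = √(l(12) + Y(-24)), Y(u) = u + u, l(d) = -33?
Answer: -5936729261737/8747 - 23174542629*I/8747 ≈ -6.7872e+8 - 2.6494e+6*I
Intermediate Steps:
Y(u) = 2*u
W = 14 + 63*I (W = 14 + 7*√(-33 + 2*(-24)) = 14 + 7*√(-33 - 48) = 14 + 7*√(-81) = 14 + 7*(9*I) = 14 + 63*I ≈ 14.0 + 63.0*I)
(-42058 - 31443/(-8747))*(16125 + W) = (-42058 - 31443/(-8747))*(16125 + (14 + 63*I)) = (-42058 - 31443*(-1/8747))*(16139 + 63*I) = (-42058 + 31443/8747)*(16139 + 63*I) = -367849883*(16139 + 63*I)/8747 = -5936729261737/8747 - 23174542629*I/8747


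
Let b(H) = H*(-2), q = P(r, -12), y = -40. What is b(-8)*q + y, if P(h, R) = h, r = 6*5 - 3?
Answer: 392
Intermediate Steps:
r = 27 (r = 30 - 3 = 27)
q = 27
b(H) = -2*H
b(-8)*q + y = -2*(-8)*27 - 40 = 16*27 - 40 = 432 - 40 = 392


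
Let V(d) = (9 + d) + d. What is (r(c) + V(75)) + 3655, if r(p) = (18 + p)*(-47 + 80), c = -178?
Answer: -1466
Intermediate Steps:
V(d) = 9 + 2*d
r(p) = 594 + 33*p (r(p) = (18 + p)*33 = 594 + 33*p)
(r(c) + V(75)) + 3655 = ((594 + 33*(-178)) + (9 + 2*75)) + 3655 = ((594 - 5874) + (9 + 150)) + 3655 = (-5280 + 159) + 3655 = -5121 + 3655 = -1466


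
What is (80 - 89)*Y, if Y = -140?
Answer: 1260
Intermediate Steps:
(80 - 89)*Y = (80 - 89)*(-140) = -9*(-140) = 1260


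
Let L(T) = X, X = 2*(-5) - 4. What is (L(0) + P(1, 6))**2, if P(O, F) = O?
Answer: 169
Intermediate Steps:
X = -14 (X = -10 - 4 = -14)
L(T) = -14
(L(0) + P(1, 6))**2 = (-14 + 1)**2 = (-13)**2 = 169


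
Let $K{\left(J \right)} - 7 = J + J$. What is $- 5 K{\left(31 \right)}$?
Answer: $-345$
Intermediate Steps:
$K{\left(J \right)} = 7 + 2 J$ ($K{\left(J \right)} = 7 + \left(J + J\right) = 7 + 2 J$)
$- 5 K{\left(31 \right)} = - 5 \left(7 + 2 \cdot 31\right) = - 5 \left(7 + 62\right) = \left(-5\right) 69 = -345$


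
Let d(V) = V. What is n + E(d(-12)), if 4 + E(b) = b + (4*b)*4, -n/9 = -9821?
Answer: 88181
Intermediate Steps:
n = 88389 (n = -9*(-9821) = 88389)
E(b) = -4 + 17*b (E(b) = -4 + (b + (4*b)*4) = -4 + (b + 16*b) = -4 + 17*b)
n + E(d(-12)) = 88389 + (-4 + 17*(-12)) = 88389 + (-4 - 204) = 88389 - 208 = 88181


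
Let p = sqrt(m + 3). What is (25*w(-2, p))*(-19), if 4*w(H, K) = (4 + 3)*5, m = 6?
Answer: -16625/4 ≈ -4156.3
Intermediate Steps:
p = 3 (p = sqrt(6 + 3) = sqrt(9) = 3)
w(H, K) = 35/4 (w(H, K) = ((4 + 3)*5)/4 = (7*5)/4 = (1/4)*35 = 35/4)
(25*w(-2, p))*(-19) = (25*(35/4))*(-19) = (875/4)*(-19) = -16625/4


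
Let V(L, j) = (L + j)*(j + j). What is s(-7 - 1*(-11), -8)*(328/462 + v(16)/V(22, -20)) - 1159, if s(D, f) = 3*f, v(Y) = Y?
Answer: -450927/385 ≈ -1171.2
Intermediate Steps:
V(L, j) = 2*j*(L + j) (V(L, j) = (L + j)*(2*j) = 2*j*(L + j))
s(-7 - 1*(-11), -8)*(328/462 + v(16)/V(22, -20)) - 1159 = (3*(-8))*(328/462 + 16/((2*(-20)*(22 - 20)))) - 1159 = -24*(328*(1/462) + 16/((2*(-20)*2))) - 1159 = -24*(164/231 + 16/(-80)) - 1159 = -24*(164/231 + 16*(-1/80)) - 1159 = -24*(164/231 - ⅕) - 1159 = -24*589/1155 - 1159 = -4712/385 - 1159 = -450927/385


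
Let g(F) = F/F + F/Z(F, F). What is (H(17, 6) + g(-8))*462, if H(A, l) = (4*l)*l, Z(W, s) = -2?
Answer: 68838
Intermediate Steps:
g(F) = 1 - F/2 (g(F) = F/F + F/(-2) = 1 + F*(-½) = 1 - F/2)
H(A, l) = 4*l²
(H(17, 6) + g(-8))*462 = (4*6² + (1 - ½*(-8)))*462 = (4*36 + (1 + 4))*462 = (144 + 5)*462 = 149*462 = 68838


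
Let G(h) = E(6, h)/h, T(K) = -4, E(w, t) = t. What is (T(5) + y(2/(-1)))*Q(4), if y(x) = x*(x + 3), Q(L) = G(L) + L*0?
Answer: -6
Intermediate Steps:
G(h) = 1 (G(h) = h/h = 1)
Q(L) = 1 (Q(L) = 1 + L*0 = 1 + 0 = 1)
y(x) = x*(3 + x)
(T(5) + y(2/(-1)))*Q(4) = (-4 + (2/(-1))*(3 + 2/(-1)))*1 = (-4 + (2*(-1))*(3 + 2*(-1)))*1 = (-4 - 2*(3 - 2))*1 = (-4 - 2*1)*1 = (-4 - 2)*1 = -6*1 = -6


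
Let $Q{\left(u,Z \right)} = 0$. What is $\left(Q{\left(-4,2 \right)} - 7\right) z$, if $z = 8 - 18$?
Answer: $70$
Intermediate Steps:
$z = -10$ ($z = 8 - 18 = -10$)
$\left(Q{\left(-4,2 \right)} - 7\right) z = \left(0 - 7\right) \left(-10\right) = \left(-7\right) \left(-10\right) = 70$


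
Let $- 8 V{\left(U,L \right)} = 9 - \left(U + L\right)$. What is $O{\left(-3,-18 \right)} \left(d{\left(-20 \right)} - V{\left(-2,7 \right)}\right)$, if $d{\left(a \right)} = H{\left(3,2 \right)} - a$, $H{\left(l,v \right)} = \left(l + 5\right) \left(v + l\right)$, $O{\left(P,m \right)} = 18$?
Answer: $1089$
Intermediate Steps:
$H{\left(l,v \right)} = \left(5 + l\right) \left(l + v\right)$
$d{\left(a \right)} = 40 - a$ ($d{\left(a \right)} = \left(3^{2} + 5 \cdot 3 + 5 \cdot 2 + 3 \cdot 2\right) - a = \left(9 + 15 + 10 + 6\right) - a = 40 - a$)
$V{\left(U,L \right)} = - \frac{9}{8} + \frac{L}{8} + \frac{U}{8}$ ($V{\left(U,L \right)} = - \frac{9 - \left(U + L\right)}{8} = - \frac{9 - \left(L + U\right)}{8} = - \frac{9 - L - U}{8} = - \frac{9}{8} + \frac{L}{8} + \frac{U}{8}$)
$O{\left(-3,-18 \right)} \left(d{\left(-20 \right)} - V{\left(-2,7 \right)}\right) = 18 \left(\left(40 - -20\right) - \left(- \frac{9}{8} + \frac{1}{8} \cdot 7 + \frac{1}{8} \left(-2\right)\right)\right) = 18 \left(\left(40 + 20\right) - \left(- \frac{9}{8} + \frac{7}{8} - \frac{1}{4}\right)\right) = 18 \left(60 - - \frac{1}{2}\right) = 18 \left(60 + \frac{1}{2}\right) = 18 \cdot \frac{121}{2} = 1089$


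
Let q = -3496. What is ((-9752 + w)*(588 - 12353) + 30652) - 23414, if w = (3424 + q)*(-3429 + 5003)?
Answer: 1448043438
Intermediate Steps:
w = -113328 (w = (3424 - 3496)*(-3429 + 5003) = -72*1574 = -113328)
((-9752 + w)*(588 - 12353) + 30652) - 23414 = ((-9752 - 113328)*(588 - 12353) + 30652) - 23414 = (-123080*(-11765) + 30652) - 23414 = (1448036200 + 30652) - 23414 = 1448066852 - 23414 = 1448043438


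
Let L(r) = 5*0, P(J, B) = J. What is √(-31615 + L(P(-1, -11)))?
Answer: I*√31615 ≈ 177.81*I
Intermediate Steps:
L(r) = 0
√(-31615 + L(P(-1, -11))) = √(-31615 + 0) = √(-31615) = I*√31615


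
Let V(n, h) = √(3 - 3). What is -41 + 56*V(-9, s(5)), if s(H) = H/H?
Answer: -41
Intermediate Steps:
s(H) = 1
V(n, h) = 0 (V(n, h) = √0 = 0)
-41 + 56*V(-9, s(5)) = -41 + 56*0 = -41 + 0 = -41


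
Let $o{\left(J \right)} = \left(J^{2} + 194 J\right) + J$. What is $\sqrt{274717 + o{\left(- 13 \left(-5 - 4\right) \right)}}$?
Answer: $\sqrt{311221} \approx 557.87$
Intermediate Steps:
$o{\left(J \right)} = J^{2} + 195 J$
$\sqrt{274717 + o{\left(- 13 \left(-5 - 4\right) \right)}} = \sqrt{274717 + - 13 \left(-5 - 4\right) \left(195 - 13 \left(-5 - 4\right)\right)} = \sqrt{274717 + \left(-13\right) \left(-9\right) \left(195 - -117\right)} = \sqrt{274717 + 117 \left(195 + 117\right)} = \sqrt{274717 + 117 \cdot 312} = \sqrt{274717 + 36504} = \sqrt{311221}$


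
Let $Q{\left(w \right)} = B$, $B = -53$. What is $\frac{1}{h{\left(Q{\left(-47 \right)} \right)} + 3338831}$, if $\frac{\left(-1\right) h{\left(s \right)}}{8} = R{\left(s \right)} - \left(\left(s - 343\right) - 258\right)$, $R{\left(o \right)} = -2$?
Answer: $\frac{1}{3333615} \approx 2.9997 \cdot 10^{-7}$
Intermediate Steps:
$Q{\left(w \right)} = -53$
$h{\left(s \right)} = -4792 + 8 s$ ($h{\left(s \right)} = - 8 \left(-2 - \left(\left(s - 343\right) - 258\right)\right) = - 8 \left(-2 - \left(\left(-343 + s\right) - 258\right)\right) = - 8 \left(-2 - \left(-601 + s\right)\right) = - 8 \left(599 - s\right) = -4792 + 8 s$)
$\frac{1}{h{\left(Q{\left(-47 \right)} \right)} + 3338831} = \frac{1}{\left(-4792 + 8 \left(-53\right)\right) + 3338831} = \frac{1}{\left(-4792 - 424\right) + 3338831} = \frac{1}{-5216 + 3338831} = \frac{1}{3333615}$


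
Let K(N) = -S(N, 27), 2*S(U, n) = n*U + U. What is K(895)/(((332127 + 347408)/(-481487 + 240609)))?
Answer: 603640268/135907 ≈ 4441.6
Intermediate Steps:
S(U, n) = U/2 + U*n/2 (S(U, n) = (n*U + U)/2 = (U*n + U)/2 = (U + U*n)/2 = U/2 + U*n/2)
K(N) = -14*N (K(N) = -N*(1 + 27)/2 = -N*28/2 = -14*N)
K(895)/(((332127 + 347408)/(-481487 + 240609))) = (-14*895)/(((332127 + 347408)/(-481487 + 240609))) = -12530/(679535/(-240878)) = -12530/(679535*(-1/240878)) = -12530/(-679535/240878) = -12530*(-240878/679535) = 603640268/135907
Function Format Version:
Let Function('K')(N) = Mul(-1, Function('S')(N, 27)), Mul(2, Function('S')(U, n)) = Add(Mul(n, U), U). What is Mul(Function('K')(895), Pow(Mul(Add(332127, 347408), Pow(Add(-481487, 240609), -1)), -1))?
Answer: Rational(603640268, 135907) ≈ 4441.6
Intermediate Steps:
Function('S')(U, n) = Add(Mul(Rational(1, 2), U), Mul(Rational(1, 2), U, n)) (Function('S')(U, n) = Mul(Rational(1, 2), Add(Mul(n, U), U)) = Mul(Rational(1, 2), Add(Mul(U, n), U)) = Mul(Rational(1, 2), Add(U, Mul(U, n))) = Add(Mul(Rational(1, 2), U), Mul(Rational(1, 2), U, n)))
Function('K')(N) = Mul(-14, N) (Function('K')(N) = Mul(-1, Mul(Rational(1, 2), N, Add(1, 27))) = Mul(-1, Mul(Rational(1, 2), N, 28)) = Mul(-1, Mul(14, N)) = Mul(-14, N))
Mul(Function('K')(895), Pow(Mul(Add(332127, 347408), Pow(Add(-481487, 240609), -1)), -1)) = Mul(Mul(-14, 895), Pow(Mul(Add(332127, 347408), Pow(Add(-481487, 240609), -1)), -1)) = Mul(-12530, Pow(Mul(679535, Pow(-240878, -1)), -1)) = Mul(-12530, Pow(Mul(679535, Rational(-1, 240878)), -1)) = Mul(-12530, Pow(Rational(-679535, 240878), -1)) = Mul(-12530, Rational(-240878, 679535)) = Rational(603640268, 135907)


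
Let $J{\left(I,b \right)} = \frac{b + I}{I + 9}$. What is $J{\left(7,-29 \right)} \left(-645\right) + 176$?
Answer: $\frac{8503}{8} \approx 1062.9$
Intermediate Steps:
$J{\left(I,b \right)} = \frac{I + b}{9 + I}$
$J{\left(7,-29 \right)} \left(-645\right) + 176 = \frac{7 - 29}{9 + 7} \left(-645\right) + 176 = \frac{1}{16} \left(-22\right) \left(-645\right) + 176 = \left(- \frac{11}{8}\right) \left(-645\right) + 176 = \frac{7095}{8} + 176 = \frac{8503}{8}$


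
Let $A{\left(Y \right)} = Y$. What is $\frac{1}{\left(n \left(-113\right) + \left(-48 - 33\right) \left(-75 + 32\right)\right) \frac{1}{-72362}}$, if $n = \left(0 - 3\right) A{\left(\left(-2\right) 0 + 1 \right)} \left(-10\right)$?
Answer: $- \frac{72362}{93} \approx -778.09$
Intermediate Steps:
$n = 30$ ($n = \left(0 - 3\right) \left(\left(-2\right) 0 + 1\right) \left(-10\right) = - 3 \left(0 + 1\right) \left(-10\right) = \left(-3\right) 1 \left(-10\right) = \left(-3\right) \left(-10\right) = 30$)
$\frac{1}{\left(n \left(-113\right) + \left(-48 - 33\right) \left(-75 + 32\right)\right) \frac{1}{-72362}} = \frac{1}{\left(30 \left(-113\right) + \left(-48 - 33\right) \left(-75 + 32\right)\right) \frac{1}{-72362}} = \frac{1}{\left(-3390 - -3483\right) \left(- \frac{1}{72362}\right)} = \frac{1}{\left(-3390 + 3483\right) \left(- \frac{1}{72362}\right)} = \frac{1}{93 \left(- \frac{1}{72362}\right)} = \frac{1}{- \frac{93}{72362}} = - \frac{72362}{93}$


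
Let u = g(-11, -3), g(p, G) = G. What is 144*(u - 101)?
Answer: -14976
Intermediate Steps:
u = -3
144*(u - 101) = 144*(-3 - 101) = 144*(-104) = -14976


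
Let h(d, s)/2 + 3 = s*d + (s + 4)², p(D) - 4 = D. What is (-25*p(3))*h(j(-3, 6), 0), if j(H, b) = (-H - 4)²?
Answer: -4550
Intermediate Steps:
j(H, b) = (-4 - H)²
p(D) = 4 + D
h(d, s) = -6 + 2*(4 + s)² + 2*d*s (h(d, s) = -6 + 2*(s*d + (s + 4)²) = -6 + 2*(d*s + (4 + s)²) = -6 + 2*((4 + s)² + d*s) = -6 + (2*(4 + s)² + 2*d*s) = -6 + 2*(4 + s)² + 2*d*s)
(-25*p(3))*h(j(-3, 6), 0) = (-25*(4 + 3))*(-6 + 2*(4 + 0)² + 2*(4 - 3)²*0) = (-25*7)*(-6 + 2*4² + 2*1²*0) = -175*(-6 + 2*16 + 2*1*0) = -175*(-6 + 32 + 0) = -175*26 = -4550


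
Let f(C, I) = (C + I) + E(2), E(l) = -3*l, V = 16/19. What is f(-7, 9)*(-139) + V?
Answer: 10580/19 ≈ 556.84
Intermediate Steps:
V = 16/19 (V = 16*(1/19) = 16/19 ≈ 0.84210)
f(C, I) = -6 + C + I (f(C, I) = (C + I) - 3*2 = (C + I) - 6 = -6 + C + I)
f(-7, 9)*(-139) + V = (-6 - 7 + 9)*(-139) + 16/19 = -4*(-139) + 16/19 = 556 + 16/19 = 10580/19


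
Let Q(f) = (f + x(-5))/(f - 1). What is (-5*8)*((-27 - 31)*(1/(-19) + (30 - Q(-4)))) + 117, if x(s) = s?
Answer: 1242959/19 ≈ 65419.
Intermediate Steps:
Q(f) = (-5 + f)/(-1 + f) (Q(f) = (f - 5)/(f - 1) = (-5 + f)/(-1 + f))
(-5*8)*((-27 - 31)*(1/(-19) + (30 - Q(-4)))) + 117 = (-5*8)*((-27 - 31)*(1/(-19) + (30 - (-5 - 4)/(-1 - 4)))) + 117 = -(-2320)*(-1/19 + (30 - (-9)/(-5))) + 117 = -(-2320)*(-1/19 + (30 - (-1)*(-9)/5)) + 117 = -(-2320)*(-1/19 + (30 - 1*9/5)) + 117 = -(-2320)*(-1/19 + (30 - 9/5)) + 117 = -(-2320)*(-1/19 + 141/5) + 117 = -(-2320)*2674/95 + 117 = -40*(-155092/95) + 117 = 1240736/19 + 117 = 1242959/19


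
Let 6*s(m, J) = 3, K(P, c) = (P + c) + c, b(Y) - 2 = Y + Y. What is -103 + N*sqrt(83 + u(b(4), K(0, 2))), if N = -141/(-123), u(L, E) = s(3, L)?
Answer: -103 + 47*sqrt(334)/82 ≈ -92.525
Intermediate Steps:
b(Y) = 2 + 2*Y (b(Y) = 2 + (Y + Y) = 2 + 2*Y)
K(P, c) = P + 2*c
s(m, J) = 1/2 (s(m, J) = (1/6)*3 = 1/2)
u(L, E) = 1/2
N = 47/41 (N = -141*(-1/123) = 47/41 ≈ 1.1463)
-103 + N*sqrt(83 + u(b(4), K(0, 2))) = -103 + 47*sqrt(83 + 1/2)/41 = -103 + 47*sqrt(167/2)/41 = -103 + 47*(sqrt(334)/2)/41 = -103 + 47*sqrt(334)/82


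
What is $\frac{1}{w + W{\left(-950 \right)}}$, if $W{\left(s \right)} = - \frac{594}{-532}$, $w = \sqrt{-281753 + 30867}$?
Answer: $\frac{79002}{17751778025} - \frac{70756 i \sqrt{250886}}{17751778025} \approx 4.4504 \cdot 10^{-6} - 0.0019965 i$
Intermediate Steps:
$w = i \sqrt{250886}$ ($w = \sqrt{-250886} = i \sqrt{250886} \approx 500.89 i$)
$W{\left(s \right)} = \frac{297}{266}$ ($W{\left(s \right)} = \left(-594\right) \left(- \frac{1}{532}\right) = \frac{297}{266}$)
$\frac{1}{w + W{\left(-950 \right)}} = \frac{1}{i \sqrt{250886} + \frac{297}{266}} = \frac{1}{\frac{297}{266} + i \sqrt{250886}}$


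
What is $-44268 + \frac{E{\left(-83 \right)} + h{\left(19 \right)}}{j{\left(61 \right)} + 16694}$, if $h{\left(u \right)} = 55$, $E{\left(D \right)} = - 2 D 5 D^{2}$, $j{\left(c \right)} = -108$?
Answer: $- \frac{728511123}{16586} \approx -43923.0$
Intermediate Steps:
$E{\left(D \right)} = - 10 D^{3}$ ($E{\left(D \right)} = - 10 D D^{2} = - 10 D^{3}$)
$-44268 + \frac{E{\left(-83 \right)} + h{\left(19 \right)}}{j{\left(61 \right)} + 16694} = -44268 + \frac{- 10 \left(-83\right)^{3} + 55}{-108 + 16694} = -44268 + \frac{\left(-10\right) \left(-571787\right) + 55}{16586} = -44268 + \left(5717870 + 55\right) \frac{1}{16586} = -44268 + 5717925 \cdot \frac{1}{16586} = -44268 + \frac{5717925}{16586} = - \frac{728511123}{16586}$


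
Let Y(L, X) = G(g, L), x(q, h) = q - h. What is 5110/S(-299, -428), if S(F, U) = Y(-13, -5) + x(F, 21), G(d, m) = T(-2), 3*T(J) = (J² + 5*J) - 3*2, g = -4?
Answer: -2555/162 ≈ -15.772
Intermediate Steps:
T(J) = -2 + J²/3 + 5*J/3 (T(J) = ((J² + 5*J) - 3*2)/3 = ((J² + 5*J) - 6)/3 = (-6 + J² + 5*J)/3 = -2 + J²/3 + 5*J/3)
G(d, m) = -4 (G(d, m) = -2 + (⅓)*(-2)² + (5/3)*(-2) = -2 + (⅓)*4 - 10/3 = -2 + 4/3 - 10/3 = -4)
Y(L, X) = -4
S(F, U) = -25 + F (S(F, U) = -4 + (F - 1*21) = -4 + (F - 21) = -4 + (-21 + F) = -25 + F)
5110/S(-299, -428) = 5110/(-25 - 299) = 5110/(-324) = 5110*(-1/324) = -2555/162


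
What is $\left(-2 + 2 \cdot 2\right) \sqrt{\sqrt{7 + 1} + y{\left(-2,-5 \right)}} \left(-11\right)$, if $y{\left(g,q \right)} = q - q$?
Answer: $- 22 \cdot 2^{\frac{3}{4}} \approx -36.999$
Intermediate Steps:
$y{\left(g,q \right)} = 0$
$\left(-2 + 2 \cdot 2\right) \sqrt{\sqrt{7 + 1} + y{\left(-2,-5 \right)}} \left(-11\right) = \left(-2 + 2 \cdot 2\right) \sqrt{\sqrt{7 + 1} + 0} \left(-11\right) = \left(-2 + 4\right) \sqrt{\sqrt{8} + 0} \left(-11\right) = 2 \sqrt{2 \sqrt{2} + 0} \left(-11\right) = 2 \sqrt{2 \sqrt{2}} \left(-11\right) = 2 \cdot 2^{\frac{3}{4}} \left(-11\right) = - 22 \cdot 2^{\frac{3}{4}}$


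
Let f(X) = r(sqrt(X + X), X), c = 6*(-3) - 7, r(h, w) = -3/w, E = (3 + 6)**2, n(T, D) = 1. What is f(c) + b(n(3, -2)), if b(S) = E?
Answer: 2028/25 ≈ 81.120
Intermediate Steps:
E = 81 (E = 9**2 = 81)
b(S) = 81
c = -25 (c = -18 - 7 = -25)
f(X) = -3/X
f(c) + b(n(3, -2)) = -3/(-25) + 81 = -3*(-1/25) + 81 = 3/25 + 81 = 2028/25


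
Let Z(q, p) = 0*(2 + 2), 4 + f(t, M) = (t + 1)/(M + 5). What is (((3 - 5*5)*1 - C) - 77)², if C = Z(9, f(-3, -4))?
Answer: 9801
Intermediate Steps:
f(t, M) = -4 + (1 + t)/(5 + M) (f(t, M) = -4 + (t + 1)/(M + 5) = -4 + (1 + t)/(5 + M))
Z(q, p) = 0 (Z(q, p) = 0*4 = 0)
C = 0
(((3 - 5*5)*1 - C) - 77)² = (((3 - 5*5)*1 - 1*0) - 77)² = (((3 - 25)*1 + 0) - 77)² = ((-22*1 + 0) - 77)² = ((-22 + 0) - 77)² = (-22 - 77)² = (-99)² = 9801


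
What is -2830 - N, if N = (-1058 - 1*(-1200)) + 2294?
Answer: -5266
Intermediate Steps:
N = 2436 (N = (-1058 + 1200) + 2294 = 142 + 2294 = 2436)
-2830 - N = -2830 - 1*2436 = -2830 - 2436 = -5266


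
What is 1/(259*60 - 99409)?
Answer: -1/83869 ≈ -1.1923e-5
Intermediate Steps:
1/(259*60 - 99409) = 1/(15540 - 99409) = 1/(-83869) = -1/83869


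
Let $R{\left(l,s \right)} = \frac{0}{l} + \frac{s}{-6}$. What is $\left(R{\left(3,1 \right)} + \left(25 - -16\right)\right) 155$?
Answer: $\frac{37975}{6} \approx 6329.2$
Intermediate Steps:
$R{\left(l,s \right)} = - \frac{s}{6}$ ($R{\left(l,s \right)} = 0 + s \left(- \frac{1}{6}\right) = 0 - \frac{s}{6} = - \frac{s}{6}$)
$\left(R{\left(3,1 \right)} + \left(25 - -16\right)\right) 155 = \left(\left(- \frac{1}{6}\right) 1 + \left(25 - -16\right)\right) 155 = \left(- \frac{1}{6} + \left(25 + 16\right)\right) 155 = \left(- \frac{1}{6} + 41\right) 155 = \frac{245}{6} \cdot 155 = \frac{37975}{6}$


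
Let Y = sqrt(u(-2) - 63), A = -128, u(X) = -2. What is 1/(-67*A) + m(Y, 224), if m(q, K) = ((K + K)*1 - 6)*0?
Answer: 1/8576 ≈ 0.00011660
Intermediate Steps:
Y = I*sqrt(65) (Y = sqrt(-2 - 63) = sqrt(-65) = I*sqrt(65) ≈ 8.0623*I)
m(q, K) = 0 (m(q, K) = ((2*K)*1 - 6)*0 = (2*K - 6)*0 = (-6 + 2*K)*0 = 0)
1/(-67*A) + m(Y, 224) = 1/(-67*(-128)) + 0 = 1/8576 + 0 = 1/8576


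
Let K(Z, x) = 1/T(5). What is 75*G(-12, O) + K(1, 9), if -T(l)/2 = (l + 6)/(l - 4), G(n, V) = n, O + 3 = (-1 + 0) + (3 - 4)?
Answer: -19801/22 ≈ -900.04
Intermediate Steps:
O = -5 (O = -3 + ((-1 + 0) + (3 - 4)) = -3 + (-1 - 1) = -3 - 2 = -5)
T(l) = -2*(6 + l)/(-4 + l) (T(l) = -2*(l + 6)/(l - 4) = -2*(6 + l)/(-4 + l))
K(Z, x) = -1/22 (K(Z, x) = 1/(2*(-6 - 1*5)/(-4 + 5)) = 1/(2*(-6 - 5)/1) = 1/(2*1*(-11)) = 1/(-22) = -1/22)
75*G(-12, O) + K(1, 9) = 75*(-12) - 1/22 = -900 - 1/22 = -19801/22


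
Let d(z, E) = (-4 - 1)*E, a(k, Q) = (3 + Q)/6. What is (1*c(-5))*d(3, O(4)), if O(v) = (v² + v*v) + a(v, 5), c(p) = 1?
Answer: -500/3 ≈ -166.67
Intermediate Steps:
a(k, Q) = ½ + Q/6 (a(k, Q) = (3 + Q)/6 = ½ + Q/6)
O(v) = 4/3 + 2*v² (O(v) = (v² + v*v) + (½ + (⅙)*5) = (v² + v²) + (½ + ⅚) = 2*v² + 4/3 = 4/3 + 2*v²)
d(z, E) = -5*E
(1*c(-5))*d(3, O(4)) = (1*1)*(-5*(4/3 + 2*4²)) = 1*(-5*(4/3 + 2*16)) = 1*(-5*(4/3 + 32)) = 1*(-5*100/3) = 1*(-500/3) = -500/3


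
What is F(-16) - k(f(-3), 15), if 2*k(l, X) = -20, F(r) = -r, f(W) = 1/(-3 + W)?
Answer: 26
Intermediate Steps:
k(l, X) = -10 (k(l, X) = (1/2)*(-20) = -10)
F(-16) - k(f(-3), 15) = -1*(-16) - 1*(-10) = 16 + 10 = 26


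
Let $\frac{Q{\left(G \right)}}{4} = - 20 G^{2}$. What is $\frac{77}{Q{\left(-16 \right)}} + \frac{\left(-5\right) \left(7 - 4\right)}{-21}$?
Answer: $\frac{101861}{143360} \approx 0.71053$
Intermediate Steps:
$Q{\left(G \right)} = - 80 G^{2}$ ($Q{\left(G \right)} = 4 \left(- 20 G^{2}\right) = - 80 G^{2}$)
$\frac{77}{Q{\left(-16 \right)}} + \frac{\left(-5\right) \left(7 - 4\right)}{-21} = \frac{77}{\left(-80\right) \left(-16\right)^{2}} + \frac{\left(-5\right) \left(7 - 4\right)}{-21} = \frac{77}{\left(-80\right) 256} + \left(-5\right) 3 \left(- \frac{1}{21}\right) = \frac{77}{-20480} - - \frac{5}{7} = 77 \left(- \frac{1}{20480}\right) + \frac{5}{7} = - \frac{77}{20480} + \frac{5}{7} = \frac{101861}{143360}$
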